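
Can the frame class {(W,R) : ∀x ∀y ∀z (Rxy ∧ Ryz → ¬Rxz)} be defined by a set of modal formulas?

Not definable by any modal formula

If a class were modally definable it would be closed under surjective bounded morphisms (Goldblatt–Thomason).
The 5-cycle (worlds s,t,u,v,w with s→t→u→v→w→s) is intransitive. Mapping every world to a single reflexive point • is a surjective bounded morphism; the reflexive point is not intransitive (R••∧R•• but R••).
Hence intransitivity is not modally definable.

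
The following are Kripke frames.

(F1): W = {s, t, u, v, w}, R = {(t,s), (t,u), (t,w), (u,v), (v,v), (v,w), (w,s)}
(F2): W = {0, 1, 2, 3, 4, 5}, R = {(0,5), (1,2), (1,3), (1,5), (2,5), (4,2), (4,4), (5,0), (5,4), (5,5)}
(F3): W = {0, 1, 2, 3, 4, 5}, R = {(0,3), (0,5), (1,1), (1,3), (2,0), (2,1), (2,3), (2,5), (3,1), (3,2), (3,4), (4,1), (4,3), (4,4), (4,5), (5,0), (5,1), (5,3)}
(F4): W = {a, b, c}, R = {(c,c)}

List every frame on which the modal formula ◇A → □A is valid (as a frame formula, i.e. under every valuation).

The schema corresponds to partial functionality: ∀x ∀y ∀z (Rxy ∧ Rxz → y = z).
(F1): fails — t sees both s and u.
(F2): fails — 1 sees both 2 and 3.
(F3): fails — 0 sees both 3 and 5.
(F4): satisfies the condition.

(F4)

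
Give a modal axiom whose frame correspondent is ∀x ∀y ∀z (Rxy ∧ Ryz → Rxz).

This is transitivity; the standard corresponding axiom is 4: □ψ → □□ψ.

□ψ → □□ψ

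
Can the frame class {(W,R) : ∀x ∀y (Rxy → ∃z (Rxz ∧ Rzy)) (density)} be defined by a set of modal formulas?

The condition is density. A defining modal formula is □□q → □q.

Yes — defined by □□q → □q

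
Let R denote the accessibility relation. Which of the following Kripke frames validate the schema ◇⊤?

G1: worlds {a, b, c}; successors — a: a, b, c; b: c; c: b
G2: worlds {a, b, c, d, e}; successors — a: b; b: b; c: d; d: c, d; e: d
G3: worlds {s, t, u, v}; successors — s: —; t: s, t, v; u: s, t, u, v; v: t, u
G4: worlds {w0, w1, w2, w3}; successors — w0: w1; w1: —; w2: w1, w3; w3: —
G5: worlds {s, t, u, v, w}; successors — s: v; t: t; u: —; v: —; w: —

G1, G2

The schema corresponds to seriality: ∀x ∃y Rxy.
G1: satisfies the condition.
G2: satisfies the condition.
G3: fails — world s has no successor.
G4: fails — world w1 has no successor.
G5: fails — world u has no successor.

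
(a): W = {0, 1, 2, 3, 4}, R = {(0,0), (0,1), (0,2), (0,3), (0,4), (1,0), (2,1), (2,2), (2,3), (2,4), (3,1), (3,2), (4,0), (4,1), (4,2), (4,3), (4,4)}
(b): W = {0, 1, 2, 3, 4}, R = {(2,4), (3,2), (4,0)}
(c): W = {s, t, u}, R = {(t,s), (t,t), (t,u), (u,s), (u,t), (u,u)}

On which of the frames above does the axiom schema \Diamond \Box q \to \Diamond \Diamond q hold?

(a)

This is the axiom for a generalized confluence (Geach) condition; its first-order frame correspondent is \forall x \forall y (xRy \to \exists w (yRw \wedge x R^2 w)).
(a): ✓.
(b): fails — 4R0 but no w with 0Rw and 4R²w.
(c): fails — tRs but no w with sRw and tR²w.
Valid on: (a).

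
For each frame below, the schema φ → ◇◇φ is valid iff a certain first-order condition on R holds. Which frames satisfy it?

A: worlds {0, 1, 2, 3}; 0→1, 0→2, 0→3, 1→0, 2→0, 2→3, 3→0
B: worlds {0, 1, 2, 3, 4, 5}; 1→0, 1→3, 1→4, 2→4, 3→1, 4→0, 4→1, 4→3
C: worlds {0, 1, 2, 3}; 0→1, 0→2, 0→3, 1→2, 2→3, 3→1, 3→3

A

The schema corresponds to a generalized confluence (Geach) condition: ∀x ∃w (x = w ∧ xR²w).
A: holds.
B: fails — at 0 but no w with 0=w and 0R²w.
C: fails — at 0 but no w with 0=w and 0R²w.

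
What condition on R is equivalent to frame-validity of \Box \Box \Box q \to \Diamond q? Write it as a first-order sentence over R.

This is a Sahlqvist (Geach-type) schema ◇^0□^3q → □^0◇^1q.
First-order correspondent: \forall x \exists w (x R^3 w \wedge xRw).

\forall x \exists w (x R^3 w \wedge xRw)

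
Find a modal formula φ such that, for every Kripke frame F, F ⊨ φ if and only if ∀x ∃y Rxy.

□q → ◇q

A defining formula is □q → ◇q (the D axiom).
Suppose □q→◇q is valid. At any x set V(q)=W. Then □q at x, so ◇q at x, so x has a successor.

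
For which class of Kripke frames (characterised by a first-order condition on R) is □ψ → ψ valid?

Suppose □ψ→ψ is valid. At any x set V(ψ)={w : Rxw}. Then □ψ holds at x, so ψ holds at x, i.e. Rxx.

reflexivity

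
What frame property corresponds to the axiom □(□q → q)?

Shift-reflexivity

This schema is the T□ axiom.
It corresponds to shift-reflexivity: ∀x ∀y (Rxy → Ryy).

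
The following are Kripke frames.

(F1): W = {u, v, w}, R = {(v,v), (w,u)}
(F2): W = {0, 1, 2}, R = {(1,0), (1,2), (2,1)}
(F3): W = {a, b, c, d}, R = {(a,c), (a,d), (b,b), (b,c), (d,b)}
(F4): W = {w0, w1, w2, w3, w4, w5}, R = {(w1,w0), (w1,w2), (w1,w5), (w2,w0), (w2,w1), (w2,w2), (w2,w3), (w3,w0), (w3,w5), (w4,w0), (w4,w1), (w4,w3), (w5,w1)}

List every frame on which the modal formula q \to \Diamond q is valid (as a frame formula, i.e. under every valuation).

none

This is the axiom for reflexivity; its first-order frame correspondent is \forall x Rxx.
(F1): fails — world u does not see itself.
(F2): fails — world 0 does not see itself.
(F3): fails — world a does not see itself.
(F4): fails — world w0 does not see itself.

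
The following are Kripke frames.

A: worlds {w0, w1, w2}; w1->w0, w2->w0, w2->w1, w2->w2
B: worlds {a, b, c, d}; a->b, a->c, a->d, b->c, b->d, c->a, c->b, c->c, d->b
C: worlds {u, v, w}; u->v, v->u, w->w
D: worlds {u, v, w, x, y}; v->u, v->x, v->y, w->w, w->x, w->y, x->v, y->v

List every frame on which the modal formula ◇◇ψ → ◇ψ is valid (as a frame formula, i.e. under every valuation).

A

This is the axiom for transitivity; its first-order frame correspondent is ∀x ∀y ∀z (Rxy ∧ Ryz → Rxz).
A: condition met.
B: fails — Rbc and Rcb but not Rbb.
C: fails — Ruv and Rvu but not Ruu.
D: fails — Rwx and Rxv but not Rwv.
Valid on: A.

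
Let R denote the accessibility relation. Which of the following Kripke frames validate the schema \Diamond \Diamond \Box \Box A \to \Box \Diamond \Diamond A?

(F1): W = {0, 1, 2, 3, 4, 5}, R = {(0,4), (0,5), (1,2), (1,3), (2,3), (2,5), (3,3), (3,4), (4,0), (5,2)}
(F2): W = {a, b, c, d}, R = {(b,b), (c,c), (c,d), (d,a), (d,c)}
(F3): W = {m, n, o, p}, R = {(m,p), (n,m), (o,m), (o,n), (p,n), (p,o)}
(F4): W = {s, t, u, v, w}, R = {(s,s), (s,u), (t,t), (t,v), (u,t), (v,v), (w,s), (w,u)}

The schema corresponds to a generalized confluence (Geach) condition: \forall x \forall y \forall z ((x R^2 y \wedge xRz) \to \exists w (y R^2 w \wedge z R^2 w)).
(F1): fails — 0R²0, 0R4 but no w with 0R²w and 4R²w.
(F2): fails — cR²a, cRc but no w with aR²w and cR²w.
(F3): fails — mR²n, mRp but no w with nR²w and pR²w.
(F4): satisfies the condition.
Valid on: (F4).

(F4)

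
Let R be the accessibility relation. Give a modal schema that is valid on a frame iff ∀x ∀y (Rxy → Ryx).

A defining formula is q → □◇q (the B axiom).
Suppose q→□◇q is valid. Take Rxy and set V(q)={x}. Then q at x, so □◇q at x, so ◇q at y, so some z with Ryz has q; z=x, i.e. Ryx.

q → □◇q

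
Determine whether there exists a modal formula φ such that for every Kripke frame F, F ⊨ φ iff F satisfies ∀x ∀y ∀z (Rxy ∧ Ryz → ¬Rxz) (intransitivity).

Any modally definable frame class is closed under surjective bounded morphisms.
The 3-cycle (worlds w0,w1,w2 with w0→w1→w2→w0) is intransitive. Mapping every world to a single reflexive point • is a surjective bounded morphism; the reflexive point is not intransitive (R••∧R•• but R••).
So no modal formula (or set of formulas) defines exactly the intransitive frames.

Not definable by any modal formula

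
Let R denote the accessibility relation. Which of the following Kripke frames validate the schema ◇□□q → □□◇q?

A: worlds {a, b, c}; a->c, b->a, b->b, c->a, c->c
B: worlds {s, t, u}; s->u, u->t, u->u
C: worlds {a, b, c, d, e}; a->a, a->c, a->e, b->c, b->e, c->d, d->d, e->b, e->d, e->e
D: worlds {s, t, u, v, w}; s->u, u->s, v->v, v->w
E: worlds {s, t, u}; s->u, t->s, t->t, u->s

A

This is the axiom for a generalized confluence (Geach) condition; its first-order frame correspondent is ∀x ∀y ∀z ((xRy ∧ xR²z) → ∃w (yR²w ∧ zRw)).
A: condition met.
B: fails — sRu, sR²t but no w with uR²w and tRw.
C: fails — aRc, aR²a but no w with cR²w and aRw.
D: fails — vRv, vR²w but no w* with vR²w* and wRw*.
E: fails — tRs, tR²s but no w with sR²w and sRw.
Valid on: A.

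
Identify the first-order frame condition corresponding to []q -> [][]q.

Suppose □q→□□q is valid. Take Rxy, Ryz and set V(q)={w : Rxw}. Then □q at x, so □□q at x, so □q at y, so q at z, i.e. Rxz.
The converse is a direct semantic check.
So the correspondent is transitivity.

transitivity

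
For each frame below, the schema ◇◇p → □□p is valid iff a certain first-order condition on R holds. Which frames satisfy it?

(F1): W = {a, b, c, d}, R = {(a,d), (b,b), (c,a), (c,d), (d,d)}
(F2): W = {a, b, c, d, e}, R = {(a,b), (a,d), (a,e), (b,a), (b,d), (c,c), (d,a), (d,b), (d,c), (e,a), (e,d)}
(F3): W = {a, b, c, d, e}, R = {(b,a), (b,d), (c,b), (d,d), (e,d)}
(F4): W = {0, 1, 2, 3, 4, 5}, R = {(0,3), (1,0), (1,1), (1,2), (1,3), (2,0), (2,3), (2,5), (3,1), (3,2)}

(F1)

This is the axiom for a generalized confluence (Geach) condition; its first-order frame correspondent is ∀x ∀y ∀z ((xR²y ∧ xR²z) → ∃w (y = w ∧ z = w)).
(F1): satisfies the condition.
(F2): fails — aR²a, aR²b but a ≠ b.
(F3): fails — cR²a, cR²d but a ≠ d.
(F4): fails — 0R²1, 0R²2 but 1 ≠ 2.
Valid on: (F1).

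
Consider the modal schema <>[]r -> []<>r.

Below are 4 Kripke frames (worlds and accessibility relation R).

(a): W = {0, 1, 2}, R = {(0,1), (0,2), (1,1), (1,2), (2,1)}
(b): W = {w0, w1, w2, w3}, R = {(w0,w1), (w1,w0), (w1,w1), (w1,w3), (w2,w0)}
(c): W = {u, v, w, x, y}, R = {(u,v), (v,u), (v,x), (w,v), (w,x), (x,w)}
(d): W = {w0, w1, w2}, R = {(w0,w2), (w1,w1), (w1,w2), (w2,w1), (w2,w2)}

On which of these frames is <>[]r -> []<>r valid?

(a), (d)

This is the axiom for convergence; its first-order frame correspondent is forall x forall y forall z (Rxy & Rxz -> exists w (Ryw & Rzw)).
(a): satisfies the condition.
(b): fails — Rw1w1 and Rw1w3 but w1 and w3 have no common successor.
(c): fails — Rvu and Rvx but u and x have no common successor.
(d): satisfies the condition.
Valid on: (a), (d).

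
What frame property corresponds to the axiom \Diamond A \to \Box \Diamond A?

the Euclidean property

Suppose ◇A→□◇A is valid. Take Rxy, Rxz and set V(A)={y}. Then ◇A at x, so □◇A at x, so ◇A at z, so some w with Rzw has A; w=y, i.e. Rzy. By symmetry of the argument, Ryz.
Conversely, any frame satisfying \forall x \forall y \forall z (Rxy \wedge Rxz \to Ryz) validates the schema.
Frame condition: \forall x \forall y \forall z (Rxy \wedge Rxz \to Ryz).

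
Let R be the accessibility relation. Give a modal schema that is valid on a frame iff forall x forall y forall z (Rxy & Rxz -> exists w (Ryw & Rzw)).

This is convergence; the standard corresponding axiom is .2: ◇□s → □◇s.
Suppose ◇□s→□◇s is valid. Take Rxy, Rxz and set V(s)={w : Ryw}. Then □s at y so ◇□s at x, so □◇s at x, so ◇s at z, giving w with Rzw and Ryw.

◇□s → □◇s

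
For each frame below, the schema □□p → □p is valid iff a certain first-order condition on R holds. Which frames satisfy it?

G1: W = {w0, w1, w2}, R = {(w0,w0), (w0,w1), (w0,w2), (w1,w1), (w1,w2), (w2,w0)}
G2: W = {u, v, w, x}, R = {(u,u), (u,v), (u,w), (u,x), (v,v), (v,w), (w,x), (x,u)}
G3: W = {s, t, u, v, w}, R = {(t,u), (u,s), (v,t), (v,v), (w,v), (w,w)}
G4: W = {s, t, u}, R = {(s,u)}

G1

Frame correspondent (Sahlqvist): ∀x ∀y (Rxy → ∃z (Rxz ∧ Rzy)) — i.e. density.
G1: satisfies the condition.
G2: fails — Rwx but no z with Rwz and Rzx.
G3: fails — Rus but no z with Ruz and Rzs.
G4: fails — Rsu but no z with Rsz and Rzu.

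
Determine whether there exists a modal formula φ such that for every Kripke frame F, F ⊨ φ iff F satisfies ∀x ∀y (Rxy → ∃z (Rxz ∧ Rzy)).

Yes: it is density, defined by the C4 schema □□r → □r.
Suppose □□r→□r is valid. Take Rxy and set V(r)={w : xR²w}. Then □□r at x, so □r at x, so r at y, i.e. ∃z(Rxz∧Rzy).

Yes, by □□r → □r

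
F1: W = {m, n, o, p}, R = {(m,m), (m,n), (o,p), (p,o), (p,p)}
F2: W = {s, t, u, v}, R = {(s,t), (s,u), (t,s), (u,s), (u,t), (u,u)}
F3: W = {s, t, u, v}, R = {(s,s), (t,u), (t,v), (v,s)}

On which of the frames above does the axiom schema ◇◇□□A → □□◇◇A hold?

This is the axiom for a generalized confluence (Geach) condition; its first-order frame correspondent is ∀x ∀y ∀z ((xR²y ∧ xR²z) → ∃w (yR²w ∧ zR²w)).
F1: fails — mR²m, mR²n but no w with mR²w and nR²w.
F2: satisfies the condition.
F3: satisfies the condition.
Valid on: F2, F3.

F2, F3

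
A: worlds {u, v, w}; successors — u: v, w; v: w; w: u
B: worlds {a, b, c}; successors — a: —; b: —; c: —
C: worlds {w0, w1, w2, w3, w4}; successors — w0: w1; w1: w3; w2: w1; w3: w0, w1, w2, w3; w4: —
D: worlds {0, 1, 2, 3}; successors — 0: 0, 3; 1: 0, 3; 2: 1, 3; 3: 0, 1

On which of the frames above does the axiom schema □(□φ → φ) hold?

This is the axiom for shift-reflexivity; its first-order frame correspondent is ∀x ∀y (Rxy → Ryy).
A: fails — Ruv but not Rvv.
B: holds.
C: fails — Rw3w1 but not Rw1w1.
D: fails — R31 but not R11.

B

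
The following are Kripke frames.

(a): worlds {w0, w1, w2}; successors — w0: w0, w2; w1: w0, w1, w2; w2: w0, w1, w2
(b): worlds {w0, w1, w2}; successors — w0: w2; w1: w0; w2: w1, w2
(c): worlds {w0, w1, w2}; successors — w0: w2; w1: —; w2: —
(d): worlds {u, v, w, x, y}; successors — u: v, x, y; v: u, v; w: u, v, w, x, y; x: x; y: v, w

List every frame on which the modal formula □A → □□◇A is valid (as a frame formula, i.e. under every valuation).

The schema corresponds to a generalized confluence (Geach) condition: ∀x ∀z (xR²z → ∃w (xRw ∧ zRw)).
(a): condition met.
(b): fails — w0R²w1 but no w with w0Rw and w1Rw.
(c): condition met.
(d): fails — vR²x but no t with vRt and xRt.

(a), (c)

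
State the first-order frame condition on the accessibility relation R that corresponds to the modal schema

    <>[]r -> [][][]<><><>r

This is a Sahlqvist (Geach-type) schema ◇^1□^1r → □^3◇^3r.
Minimal-valuation argument: fix x; take any y with xR^1y and any z with xR^3z. Set V(r) to the set of worlds R-reachable from y in exactly 1 step. Then □^1r holds at y, so the antecedent holds at x; validity forces ◇^3r at z, giving a w with zR^3w and yR^1w.
First-order correspondent: forall x forall y forall z ((xRy & x R^3 z) -> exists w (yRw & z R^3 w)).

forall x forall y forall z ((xRy & x R^3 z) -> exists w (yRw & z R^3 w))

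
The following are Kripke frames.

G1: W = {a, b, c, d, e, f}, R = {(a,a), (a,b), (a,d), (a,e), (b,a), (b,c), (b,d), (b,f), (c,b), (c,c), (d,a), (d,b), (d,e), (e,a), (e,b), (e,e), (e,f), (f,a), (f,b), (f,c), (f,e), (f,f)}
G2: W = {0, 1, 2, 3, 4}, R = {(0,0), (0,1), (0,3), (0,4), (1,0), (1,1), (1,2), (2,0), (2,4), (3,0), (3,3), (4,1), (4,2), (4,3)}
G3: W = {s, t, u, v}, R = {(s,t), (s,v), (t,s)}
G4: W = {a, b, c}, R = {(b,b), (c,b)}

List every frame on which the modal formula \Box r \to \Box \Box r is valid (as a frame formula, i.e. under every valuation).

G4

This is the axiom for transitivity; its first-order frame correspondent is \forall x \forall y \forall z (Rxy \wedge Ryz \to Rxz).
G1: fails — Rab and Rbc but not Rac.
G2: fails — R10 and R04 but not R14.
G3: fails — Rts and Rsv but not Rtv.
G4: ✓.
Valid on: G4.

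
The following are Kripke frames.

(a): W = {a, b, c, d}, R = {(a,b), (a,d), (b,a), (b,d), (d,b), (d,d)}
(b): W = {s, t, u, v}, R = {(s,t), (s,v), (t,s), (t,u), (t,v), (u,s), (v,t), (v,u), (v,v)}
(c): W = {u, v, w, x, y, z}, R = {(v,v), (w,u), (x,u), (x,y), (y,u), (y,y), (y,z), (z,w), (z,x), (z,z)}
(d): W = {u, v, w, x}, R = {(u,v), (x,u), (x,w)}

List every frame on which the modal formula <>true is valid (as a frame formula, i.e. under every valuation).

Frame correspondent (Sahlqvist): forall x exists y Rxy — i.e. seriality.
(a): fails — world c has no successor.
(b): ✓.
(c): fails — world u has no successor.
(d): fails — world v has no successor.

(b)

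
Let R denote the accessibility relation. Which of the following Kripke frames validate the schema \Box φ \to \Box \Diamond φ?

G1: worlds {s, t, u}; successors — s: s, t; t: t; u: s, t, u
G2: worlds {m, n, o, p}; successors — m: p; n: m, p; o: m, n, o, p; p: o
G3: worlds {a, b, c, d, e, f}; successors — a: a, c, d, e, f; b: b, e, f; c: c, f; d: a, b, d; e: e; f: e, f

G1, G3

This is the axiom for a generalized confluence (Geach) condition; its first-order frame correspondent is \forall x \forall z (xRz \to \exists w (xRw \wedge zRw)).
G1: holds.
G2: fails — mRp but no w with mRw and pRw.
G3: holds.
Valid on: G1, G3.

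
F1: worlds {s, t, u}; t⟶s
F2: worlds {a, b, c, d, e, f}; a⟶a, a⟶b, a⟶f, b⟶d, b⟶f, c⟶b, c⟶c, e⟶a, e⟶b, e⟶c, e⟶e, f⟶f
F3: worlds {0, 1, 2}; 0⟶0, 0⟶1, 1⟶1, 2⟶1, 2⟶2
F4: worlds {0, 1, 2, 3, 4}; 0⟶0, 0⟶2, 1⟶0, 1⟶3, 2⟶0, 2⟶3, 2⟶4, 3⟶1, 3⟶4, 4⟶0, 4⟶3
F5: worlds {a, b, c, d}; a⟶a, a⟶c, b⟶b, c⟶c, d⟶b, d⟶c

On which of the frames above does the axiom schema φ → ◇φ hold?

This is the axiom for reflexivity; its first-order frame correspondent is ∀x Rxx.
F1: fails — world s does not see itself.
F2: fails — world b does not see itself.
F3: holds.
F4: fails — world 1 does not see itself.
F5: fails — world d does not see itself.
Valid on: F3.

F3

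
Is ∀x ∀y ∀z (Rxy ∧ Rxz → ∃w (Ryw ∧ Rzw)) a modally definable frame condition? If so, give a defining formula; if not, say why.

The condition is convergence. A defining modal formula is ◇□q → □◇q.
Suppose ◇□q→□◇q is valid. Take Rxy, Rxz and set V(q)={w : Ryw}. Then □q at y so ◇□q at x, so □◇q at x, so ◇q at z, giving w with Rzw and Ryw.

Yes, by ◇□q → □◇q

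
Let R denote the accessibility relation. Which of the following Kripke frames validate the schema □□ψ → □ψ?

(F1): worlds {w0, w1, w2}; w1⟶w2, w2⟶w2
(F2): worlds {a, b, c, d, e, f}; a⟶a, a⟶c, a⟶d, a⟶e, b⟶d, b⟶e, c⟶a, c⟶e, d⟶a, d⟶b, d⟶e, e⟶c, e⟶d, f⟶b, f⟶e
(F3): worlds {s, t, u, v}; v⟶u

(F1)

Frame correspondent (Sahlqvist): ∀x ∀y (Rxy → ∃z (Rxz ∧ Rzy)) — i.e. density.
(F1): holds.
(F2): fails — Rec but no z with Rez and Rzc.
(F3): fails — Rvu but no z with Rvz and Rzu.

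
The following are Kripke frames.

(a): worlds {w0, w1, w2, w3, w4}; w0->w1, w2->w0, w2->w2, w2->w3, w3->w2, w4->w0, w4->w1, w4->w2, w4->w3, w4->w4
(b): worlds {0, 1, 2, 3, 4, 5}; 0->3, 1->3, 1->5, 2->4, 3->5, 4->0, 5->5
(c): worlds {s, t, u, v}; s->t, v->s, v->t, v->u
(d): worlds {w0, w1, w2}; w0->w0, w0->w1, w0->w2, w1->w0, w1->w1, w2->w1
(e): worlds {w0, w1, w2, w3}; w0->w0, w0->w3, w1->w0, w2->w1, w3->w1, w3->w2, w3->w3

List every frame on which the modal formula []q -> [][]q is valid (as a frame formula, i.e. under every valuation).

This is the axiom for transitivity; its first-order frame correspondent is forall x forall y forall z (Rxy & Ryz -> Rxz).
(a): fails — Rw3w2 and Rw2w0 but not Rw3w0.
(b): fails — R40 and R03 but not R43.
(c): condition met.
(d): fails — Rw1w0 and Rw0w2 but not Rw1w2.
(e): fails — Rw1w0 and Rw0w3 but not Rw1w3.
Valid on: (c).

(c)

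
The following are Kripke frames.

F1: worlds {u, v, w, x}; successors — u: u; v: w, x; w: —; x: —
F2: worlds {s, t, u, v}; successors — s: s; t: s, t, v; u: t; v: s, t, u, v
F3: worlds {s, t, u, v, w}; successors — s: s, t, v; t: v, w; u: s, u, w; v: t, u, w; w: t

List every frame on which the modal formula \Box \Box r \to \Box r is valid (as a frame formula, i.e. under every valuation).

The schema corresponds to density: \forall x \forall y (Rxy \to \exists z (Rxz \wedge Rzy)).
F1: fails — Rvx but no z with Rvz and Rzx.
F2: satisfies the condition.
F3: fails — Rwt but no z with Rwz and Rzt.

F2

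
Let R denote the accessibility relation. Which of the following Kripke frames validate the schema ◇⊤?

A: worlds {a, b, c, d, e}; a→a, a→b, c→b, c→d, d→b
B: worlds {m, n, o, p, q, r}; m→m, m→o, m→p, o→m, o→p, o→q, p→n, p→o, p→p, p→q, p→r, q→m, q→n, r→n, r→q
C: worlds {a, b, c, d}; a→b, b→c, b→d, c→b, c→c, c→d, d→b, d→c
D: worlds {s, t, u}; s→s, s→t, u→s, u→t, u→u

This is the axiom for seriality; its first-order frame correspondent is ∀x ∃y Rxy.
A: fails — world b has no successor.
B: fails — world n has no successor.
C: satisfies the condition.
D: fails — world t has no successor.

C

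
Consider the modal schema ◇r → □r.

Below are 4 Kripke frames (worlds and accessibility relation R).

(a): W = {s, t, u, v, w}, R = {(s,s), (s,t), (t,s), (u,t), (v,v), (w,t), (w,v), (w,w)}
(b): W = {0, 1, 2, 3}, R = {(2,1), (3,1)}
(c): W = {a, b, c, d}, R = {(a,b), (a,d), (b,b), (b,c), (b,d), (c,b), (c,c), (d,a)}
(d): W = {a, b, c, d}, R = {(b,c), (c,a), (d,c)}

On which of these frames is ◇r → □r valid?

(b), (d)

This is the axiom for partial functionality; its first-order frame correspondent is ∀x ∀y ∀z (Rxy ∧ Rxz → y = z).
(a): fails — s sees both s and t.
(b): satisfies the condition.
(c): fails — a sees both b and d.
(d): satisfies the condition.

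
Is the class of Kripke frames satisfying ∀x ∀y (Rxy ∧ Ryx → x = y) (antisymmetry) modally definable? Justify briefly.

Any modally definable frame class is closed under surjective bounded morphisms.
The 8-cycle (worlds a,b,c,d,e,f,g,h with a→b→c→d→e→f→g→h→a) is antisymmetric. Sending even-indexed worlds to s and odd-indexed worlds to t is a surjective bounded morphism onto the two-world frame with s↔t, which is not antisymmetric.
So the class is not modally definable.

No — not modally definable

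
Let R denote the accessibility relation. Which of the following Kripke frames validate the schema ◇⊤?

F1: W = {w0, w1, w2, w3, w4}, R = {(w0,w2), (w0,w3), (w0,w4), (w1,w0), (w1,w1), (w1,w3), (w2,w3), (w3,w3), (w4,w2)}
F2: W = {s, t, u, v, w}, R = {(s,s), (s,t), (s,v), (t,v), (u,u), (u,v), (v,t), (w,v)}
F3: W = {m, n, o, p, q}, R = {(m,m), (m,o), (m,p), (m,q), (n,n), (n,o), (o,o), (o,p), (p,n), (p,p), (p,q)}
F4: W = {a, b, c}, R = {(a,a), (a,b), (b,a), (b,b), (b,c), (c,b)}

F1, F2, F4

This is the axiom for seriality; its first-order frame correspondent is ∀x ∃y Rxy.
F1: ✓.
F2: ✓.
F3: fails — world q has no successor.
F4: ✓.
Valid on: F1, F2, F4.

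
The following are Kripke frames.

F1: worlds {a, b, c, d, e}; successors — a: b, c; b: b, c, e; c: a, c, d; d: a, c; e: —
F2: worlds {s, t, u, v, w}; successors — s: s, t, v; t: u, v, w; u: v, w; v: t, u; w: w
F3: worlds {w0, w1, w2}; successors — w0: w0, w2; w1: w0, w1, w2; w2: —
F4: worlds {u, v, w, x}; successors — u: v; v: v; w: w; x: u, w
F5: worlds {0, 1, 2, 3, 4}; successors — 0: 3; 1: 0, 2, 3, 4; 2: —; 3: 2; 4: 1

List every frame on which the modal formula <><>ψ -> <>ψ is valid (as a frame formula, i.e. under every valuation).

F3

Frame correspondent (Sahlqvist): forall x forall y forall z (Rxy & Ryz -> Rxz) — i.e. transitivity.
F1: fails — Rbc and Rcd but not Rbd.
F2: fails — Ruv and Rvt but not Rut.
F3: ✓.
F4: fails — Rxu and Ruv but not Rxv.
F5: fails — R14 and R41 but not R11.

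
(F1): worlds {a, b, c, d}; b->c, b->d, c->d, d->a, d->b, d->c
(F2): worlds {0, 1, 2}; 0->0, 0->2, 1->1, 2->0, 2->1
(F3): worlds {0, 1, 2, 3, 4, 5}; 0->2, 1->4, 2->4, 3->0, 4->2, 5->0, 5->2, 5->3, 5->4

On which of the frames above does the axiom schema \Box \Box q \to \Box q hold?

(F2)

Frame correspondent (Sahlqvist): \forall x \forall y (Rxy \to \exists z (Rxz \wedge Rzy)) — i.e. density.
(F1): fails — Rcd but no z with Rcz and Rzd.
(F2): ✓.
(F3): fails — R02 but no z with R0z and Rz2.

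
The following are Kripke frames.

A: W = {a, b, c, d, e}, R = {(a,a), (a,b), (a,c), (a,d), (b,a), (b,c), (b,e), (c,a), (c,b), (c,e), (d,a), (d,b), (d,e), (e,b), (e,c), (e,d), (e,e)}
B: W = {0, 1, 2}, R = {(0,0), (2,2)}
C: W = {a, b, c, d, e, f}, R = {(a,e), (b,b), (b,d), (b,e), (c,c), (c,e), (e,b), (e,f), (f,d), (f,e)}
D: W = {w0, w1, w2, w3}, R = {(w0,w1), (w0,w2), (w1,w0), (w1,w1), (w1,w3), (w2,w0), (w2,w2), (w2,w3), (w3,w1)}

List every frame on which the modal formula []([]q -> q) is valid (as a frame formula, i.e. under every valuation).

The schema corresponds to shift-reflexivity: forall x forall y (Rxy -> Ryy).
A: fails — Rbc but not Rcc.
B: condition met.
C: fails — Rfd but not Rdd.
D: fails — Rw1w0 but not Rw0w0.

B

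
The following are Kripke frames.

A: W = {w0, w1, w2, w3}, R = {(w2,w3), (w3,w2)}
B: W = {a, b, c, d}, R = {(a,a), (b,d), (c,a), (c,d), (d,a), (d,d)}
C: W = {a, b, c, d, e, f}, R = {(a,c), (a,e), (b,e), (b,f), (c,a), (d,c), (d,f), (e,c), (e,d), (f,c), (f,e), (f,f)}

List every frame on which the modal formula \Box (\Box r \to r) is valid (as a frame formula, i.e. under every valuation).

B

Frame correspondent (Sahlqvist): \forall x \forall y (Rxy \to Ryy) — i.e. shift-reflexivity.
A: fails — Rw3w2 but not Rw2w2.
B: holds.
C: fails — Rdc but not Rcc.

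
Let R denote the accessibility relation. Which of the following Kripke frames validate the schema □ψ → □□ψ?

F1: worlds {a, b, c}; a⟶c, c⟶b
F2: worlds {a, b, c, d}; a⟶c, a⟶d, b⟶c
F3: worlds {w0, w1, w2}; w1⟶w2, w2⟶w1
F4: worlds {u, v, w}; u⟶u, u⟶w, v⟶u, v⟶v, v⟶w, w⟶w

F2, F4

Frame correspondent (Sahlqvist): ∀x ∀y ∀z (Rxy ∧ Ryz → Rxz) — i.e. transitivity.
F1: fails — Rac and Rcb but not Rab.
F2: holds.
F3: fails — Rw1w2 and Rw2w1 but not Rw1w1.
F4: holds.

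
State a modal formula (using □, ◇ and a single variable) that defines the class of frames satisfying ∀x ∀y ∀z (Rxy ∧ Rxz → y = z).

The condition is partial functionality. The CD schema ◇r → □r defines it.

◇r → □r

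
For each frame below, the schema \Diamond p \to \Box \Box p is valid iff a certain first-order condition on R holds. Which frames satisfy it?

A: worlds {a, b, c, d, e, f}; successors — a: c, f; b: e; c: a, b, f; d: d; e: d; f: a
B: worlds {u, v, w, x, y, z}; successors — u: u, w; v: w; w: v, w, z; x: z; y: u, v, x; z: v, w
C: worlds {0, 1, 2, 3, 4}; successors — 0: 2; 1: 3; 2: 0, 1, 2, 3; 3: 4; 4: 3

none

The schema corresponds to a generalized confluence (Geach) condition: \forall x \forall y \forall z ((xRy \wedge x R^2 z) \to \exists w (y = w \wedge z = w)).
A: fails — aRc, aR²a but c ≠ a.
B: fails — uRu, uR²v but u ≠ v.
C: fails — 0R2, 0R²0 but 2 ≠ 0.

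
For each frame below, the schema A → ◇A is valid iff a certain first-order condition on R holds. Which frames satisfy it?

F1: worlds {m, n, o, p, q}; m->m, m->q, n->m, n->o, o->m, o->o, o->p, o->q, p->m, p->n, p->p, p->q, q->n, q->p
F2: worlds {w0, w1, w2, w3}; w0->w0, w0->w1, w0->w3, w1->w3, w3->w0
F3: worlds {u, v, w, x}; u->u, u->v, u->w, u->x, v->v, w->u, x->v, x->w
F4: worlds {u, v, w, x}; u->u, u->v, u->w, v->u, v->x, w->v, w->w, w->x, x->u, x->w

none

This is the axiom for reflexivity; its first-order frame correspondent is ∀x Rxx.
F1: fails — world n does not see itself.
F2: fails — world w1 does not see itself.
F3: fails — world w does not see itself.
F4: fails — world v does not see itself.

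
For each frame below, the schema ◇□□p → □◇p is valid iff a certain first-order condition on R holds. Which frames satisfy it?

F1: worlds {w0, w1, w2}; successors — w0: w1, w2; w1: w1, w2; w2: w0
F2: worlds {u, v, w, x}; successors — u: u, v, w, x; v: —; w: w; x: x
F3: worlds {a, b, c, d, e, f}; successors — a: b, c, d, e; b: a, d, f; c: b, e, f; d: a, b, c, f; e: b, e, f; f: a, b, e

F3

The schema corresponds to a generalized confluence (Geach) condition: ∀x ∀y ∀z ((xRy ∧ xRz) → ∃w (yR²w ∧ zRw)).
F1: fails — w0Rw2, w0Rw2 but no w with w2R²w and w2Rw.
F2: fails — uRu, uRv but no t with uR²t and vRt.
F3: condition met.
Valid on: F3.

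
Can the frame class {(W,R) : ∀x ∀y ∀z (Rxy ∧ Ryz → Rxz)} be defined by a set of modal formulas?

Yes — defined by □p → □□p

This is a Sahlqvist condition; the 4 axiom □p → □□p defines it.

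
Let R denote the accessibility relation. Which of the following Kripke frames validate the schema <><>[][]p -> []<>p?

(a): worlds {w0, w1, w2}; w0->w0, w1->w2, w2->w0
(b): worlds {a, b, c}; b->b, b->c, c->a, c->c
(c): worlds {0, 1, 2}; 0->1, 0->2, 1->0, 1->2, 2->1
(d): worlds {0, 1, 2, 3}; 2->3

Frame correspondent (Sahlqvist): forall x forall y forall z ((x R^2 y & xRz) -> exists w (y R^2 w & zRw)) — i.e. a generalized confluence (Geach) condition.
(a): satisfies the condition.
(b): fails — bR²a, bRb but no w with aR²w and bRw.
(c): fails — 0R²2, 0R2 but no w with 2R²w and 2Rw.
(d): satisfies the condition.

(a), (d)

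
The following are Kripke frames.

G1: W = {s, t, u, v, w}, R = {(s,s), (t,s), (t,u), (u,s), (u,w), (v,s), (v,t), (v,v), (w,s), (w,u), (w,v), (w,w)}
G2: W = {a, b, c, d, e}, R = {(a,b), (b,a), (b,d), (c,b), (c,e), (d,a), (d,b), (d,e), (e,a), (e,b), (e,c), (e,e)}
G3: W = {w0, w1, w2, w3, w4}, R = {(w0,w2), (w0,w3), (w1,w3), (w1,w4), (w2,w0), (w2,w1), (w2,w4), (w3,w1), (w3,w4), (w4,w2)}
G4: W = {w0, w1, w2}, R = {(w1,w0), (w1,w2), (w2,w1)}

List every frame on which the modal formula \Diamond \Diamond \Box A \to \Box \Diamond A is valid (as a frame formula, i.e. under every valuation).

Frame correspondent (Sahlqvist): \forall x \forall y \forall z ((x R^2 y \wedge xRz) \to \exists w (yRw \wedge zRw)) — i.e. a generalized confluence (Geach) condition.
G1: condition met.
G2: fails — aR²a, aRb but no w with aRw and bRw.
G3: fails — w0R²w0, w0Rw2 but no w with w0Rw and w2Rw.
G4: fails — w1R²w1, w1Rw0 but no w with w1Rw and w0Rw.

G1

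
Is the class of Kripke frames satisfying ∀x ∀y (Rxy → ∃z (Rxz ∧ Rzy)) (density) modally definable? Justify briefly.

The condition is density. A defining modal formula is □□p → □p.
Suppose □□p→□p is valid. Take Rxy and set V(p)={w : xR²w}. Then □□p at x, so □p at x, so p at y, i.e. ∃z(Rxz∧Rzy).

Yes, by □□p → □p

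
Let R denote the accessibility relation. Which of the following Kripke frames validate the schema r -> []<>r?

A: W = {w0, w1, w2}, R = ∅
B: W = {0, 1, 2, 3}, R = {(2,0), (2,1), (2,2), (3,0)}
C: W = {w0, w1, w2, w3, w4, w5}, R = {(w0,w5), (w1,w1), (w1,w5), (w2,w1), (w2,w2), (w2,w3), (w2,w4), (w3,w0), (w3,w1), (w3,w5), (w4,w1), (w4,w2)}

The schema corresponds to symmetry: forall x forall y (Rxy -> Ryx).
A: satisfies the condition.
B: fails — R20 but not R02.
C: fails — Rw1w5 but not Rw5w1.
Valid on: A.

A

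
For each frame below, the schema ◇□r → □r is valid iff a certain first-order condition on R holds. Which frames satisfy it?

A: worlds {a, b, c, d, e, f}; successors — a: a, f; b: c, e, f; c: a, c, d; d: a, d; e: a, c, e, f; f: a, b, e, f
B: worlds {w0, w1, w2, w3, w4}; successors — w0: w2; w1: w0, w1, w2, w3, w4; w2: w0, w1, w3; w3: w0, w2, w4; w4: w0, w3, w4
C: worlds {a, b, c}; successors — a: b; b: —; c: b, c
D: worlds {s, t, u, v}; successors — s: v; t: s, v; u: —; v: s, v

none

The schema corresponds to the Euclidean property: ∀x ∀y ∀z (Rxy ∧ Rxz → Ryz).
A: fails — Rbc and Rbf but not Rcf.
B: fails — Rw0w2 and Rw0w2 but not Rw2w2.
C: fails — Rab and Rab but not Rbb.
D: fails — Rts and Rts but not Rss.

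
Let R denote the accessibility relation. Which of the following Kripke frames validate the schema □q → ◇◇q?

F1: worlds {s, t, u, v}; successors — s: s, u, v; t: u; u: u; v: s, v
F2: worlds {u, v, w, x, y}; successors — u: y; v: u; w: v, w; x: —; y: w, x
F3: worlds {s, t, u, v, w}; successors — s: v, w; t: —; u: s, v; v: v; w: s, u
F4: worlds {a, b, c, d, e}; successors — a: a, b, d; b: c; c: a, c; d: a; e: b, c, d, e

Frame correspondent (Sahlqvist): ∀x ∃w (xRw ∧ xR²w) — i.e. a generalized confluence (Geach) condition.
F1: condition met.
F2: fails — at u but no t with uRt and uR²t.
F3: fails — at t but no w* with tRw* and tR²w*.
F4: condition met.
Valid on: F1, F4.

F1, F4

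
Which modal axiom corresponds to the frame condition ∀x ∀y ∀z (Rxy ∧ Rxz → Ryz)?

◇p → □◇p

A defining formula is ◇p → □◇p (the 5 axiom).
Suppose ◇p→□◇p is valid. Take Rxy, Rxz and set V(p)={y}. Then ◇p at x, so □◇p at x, so ◇p at z, so some w with Rzw has p; w=y, i.e. Rzy. By symmetry of the argument, Ryz.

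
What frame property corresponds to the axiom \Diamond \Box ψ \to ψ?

Replacing ψ by ¬ψ and contraposing gives the equivalent schema ψ → □◇ψ.
Suppose ψ→□◇ψ is valid. Take Rxy and set V(ψ)={x}. Then ψ at x, so □◇ψ at x, so ◇ψ at y, so some z with Ryz has ψ; z=x, i.e. Ryx.

Symmetry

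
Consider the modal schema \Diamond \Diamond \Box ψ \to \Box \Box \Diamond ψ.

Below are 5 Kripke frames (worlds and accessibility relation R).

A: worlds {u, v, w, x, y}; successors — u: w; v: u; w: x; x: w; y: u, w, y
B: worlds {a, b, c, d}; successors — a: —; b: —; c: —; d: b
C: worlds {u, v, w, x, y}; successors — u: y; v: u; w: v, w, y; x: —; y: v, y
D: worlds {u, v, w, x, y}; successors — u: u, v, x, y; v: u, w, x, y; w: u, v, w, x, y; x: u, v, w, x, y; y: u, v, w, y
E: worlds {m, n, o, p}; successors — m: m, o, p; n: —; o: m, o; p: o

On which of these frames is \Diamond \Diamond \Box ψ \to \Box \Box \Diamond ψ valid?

This is the axiom for a generalized confluence (Geach) condition; its first-order frame correspondent is \forall x \forall y \forall z ((x R^2 y \wedge x R^2 z) \to \exists w (yRw \wedge zRw)).
A: fails — yR²u, yR²w but no t with uRt and wRt.
B: satisfies the condition.
C: fails — uR²v, uR²y but no t with vRt and yRt.
D: satisfies the condition.
E: satisfies the condition.
Valid on: B, D, E.

B, D, E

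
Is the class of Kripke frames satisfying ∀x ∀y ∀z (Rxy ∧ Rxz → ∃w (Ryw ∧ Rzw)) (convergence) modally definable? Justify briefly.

Yes — defined by ◇□r → □◇r

Yes: it is convergence, defined by the .2 schema ◇□r → □◇r.
Suppose ◇□r→□◇r is valid. Take Rxy, Rxz and set V(r)={w : Ryw}. Then □r at y so ◇□r at x, so □◇r at x, so ◇r at z, giving w with Rzw and Ryw.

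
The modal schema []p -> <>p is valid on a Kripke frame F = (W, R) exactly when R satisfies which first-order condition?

This is the D axiom.
It corresponds to seriality: forall x exists y Rxy.

seriality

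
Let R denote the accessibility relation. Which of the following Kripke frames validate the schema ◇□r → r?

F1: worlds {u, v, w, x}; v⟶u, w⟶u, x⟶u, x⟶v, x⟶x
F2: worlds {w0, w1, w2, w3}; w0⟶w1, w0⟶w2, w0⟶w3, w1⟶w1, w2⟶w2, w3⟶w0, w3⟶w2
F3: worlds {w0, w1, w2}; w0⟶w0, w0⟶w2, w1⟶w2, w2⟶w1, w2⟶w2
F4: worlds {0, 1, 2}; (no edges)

The schema corresponds to symmetry: ∀x ∀y (Rxy → Ryx).
F1: fails — Rwu but not Ruw.
F2: fails — Rw3w2 but not Rw2w3.
F3: fails — Rw0w2 but not Rw2w0.
F4: holds.

F4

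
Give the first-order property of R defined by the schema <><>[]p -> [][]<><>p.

This is a Sahlqvist (Geach-type) schema ◇^2□^1p → □^2◇^2p.
Minimal-valuation argument: fix x; take any y with xR^2y and any z with xR^2z. Set V(p) to the set of worlds R-reachable from y in exactly 1 step. Then □^1p holds at y, so the antecedent holds at x; validity forces ◇^2p at z, giving a w with zR^2w and yR^1w.
First-order correspondent: forall x forall y forall z ((x R^2 y & x R^2 z) -> exists w (yRw & z R^2 w)).

forall x forall y forall z ((x R^2 y & x R^2 z) -> exists w (yRw & z R^2 w))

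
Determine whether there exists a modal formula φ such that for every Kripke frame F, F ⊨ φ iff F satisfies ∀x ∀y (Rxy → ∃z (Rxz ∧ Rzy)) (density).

Yes: it is density, defined by the C4 schema □□r → □r.
Suppose □□r→□r is valid. Take Rxy and set V(r)={w : xR²w}. Then □□r at x, so □r at x, so r at y, i.e. ∃z(Rxz∧Rzy).

Definable; □□r → □r defines it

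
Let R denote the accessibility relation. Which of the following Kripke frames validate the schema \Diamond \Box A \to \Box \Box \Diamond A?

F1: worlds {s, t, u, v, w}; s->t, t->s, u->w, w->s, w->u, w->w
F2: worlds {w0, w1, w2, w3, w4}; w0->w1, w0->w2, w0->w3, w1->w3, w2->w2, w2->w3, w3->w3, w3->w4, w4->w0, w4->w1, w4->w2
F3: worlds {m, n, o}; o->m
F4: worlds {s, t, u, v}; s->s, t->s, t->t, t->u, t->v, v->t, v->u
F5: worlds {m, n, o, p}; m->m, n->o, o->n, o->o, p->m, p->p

F3, F5

The schema corresponds to a generalized confluence (Geach) condition: \forall x \forall y \forall z ((xRy \wedge x R^2 z) \to \exists w (yRw \wedge zRw)).
F1: fails — sRt, sR²s but no w* with tRw* and sRw*.
F2: fails — w0Rw1, w0R²w4 but no w with w1Rw and w4Rw.
F3: holds.
F4: fails — tRs, tR²u but no w with sRw and uRw.
F5: holds.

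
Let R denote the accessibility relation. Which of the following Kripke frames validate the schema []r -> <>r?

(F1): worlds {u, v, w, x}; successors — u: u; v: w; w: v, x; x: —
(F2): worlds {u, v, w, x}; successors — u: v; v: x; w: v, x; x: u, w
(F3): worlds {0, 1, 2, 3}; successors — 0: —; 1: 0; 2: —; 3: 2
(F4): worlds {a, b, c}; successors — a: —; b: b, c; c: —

(F2)

Frame correspondent (Sahlqvist): forall x exists y Rxy — i.e. seriality.
(F1): fails — world x has no successor.
(F2): satisfies the condition.
(F3): fails — world 0 has no successor.
(F4): fails — world a has no successor.
Valid on: (F2).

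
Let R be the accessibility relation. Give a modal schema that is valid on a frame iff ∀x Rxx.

A defining formula is □q → q (the T axiom).
Suppose □q→q is valid. At any x set V(q)={w : Rxw}. Then □q holds at x, so q holds at x, i.e. Rxx.

□q → q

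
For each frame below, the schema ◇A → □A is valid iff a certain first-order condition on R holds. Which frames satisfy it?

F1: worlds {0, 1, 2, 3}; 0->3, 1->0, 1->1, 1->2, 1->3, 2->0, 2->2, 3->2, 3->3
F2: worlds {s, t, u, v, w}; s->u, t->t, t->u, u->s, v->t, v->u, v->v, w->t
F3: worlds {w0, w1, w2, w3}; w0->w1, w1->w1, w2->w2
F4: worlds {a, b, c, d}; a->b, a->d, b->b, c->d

Frame correspondent (Sahlqvist): ∀x ∀y ∀z (Rxy ∧ Rxz → y = z) — i.e. partial functionality.
F1: fails — 1 sees both 0 and 1.
F2: fails — t sees both t and u.
F3: holds.
F4: fails — a sees both b and d.

F3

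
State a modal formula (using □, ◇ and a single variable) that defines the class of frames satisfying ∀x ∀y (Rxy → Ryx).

A defining formula is r → □◇r (the B axiom).
Suppose r→□◇r is valid. Take Rxy and set V(r)={x}. Then r at x, so □◇r at x, so ◇r at y, so some z with Ryz has r; z=x, i.e. Ryx.

r → □◇r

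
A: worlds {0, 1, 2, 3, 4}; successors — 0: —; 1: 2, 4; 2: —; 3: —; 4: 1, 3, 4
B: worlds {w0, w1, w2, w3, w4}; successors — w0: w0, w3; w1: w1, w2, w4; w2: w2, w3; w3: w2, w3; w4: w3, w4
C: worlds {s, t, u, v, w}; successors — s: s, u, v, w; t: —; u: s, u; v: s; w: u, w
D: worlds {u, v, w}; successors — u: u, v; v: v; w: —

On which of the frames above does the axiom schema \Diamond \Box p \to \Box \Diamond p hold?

B, D

This is the axiom for convergence; its first-order frame correspondent is \forall x \forall y \forall z (Rxy \wedge Rxz \to \exists w (Ryw \wedge Rzw)).
A: fails — R12 and R12 but 2 and 2 have no common successor.
B: ✓.
C: fails — Rsv and Rsw but v and w have no common successor.
D: ✓.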